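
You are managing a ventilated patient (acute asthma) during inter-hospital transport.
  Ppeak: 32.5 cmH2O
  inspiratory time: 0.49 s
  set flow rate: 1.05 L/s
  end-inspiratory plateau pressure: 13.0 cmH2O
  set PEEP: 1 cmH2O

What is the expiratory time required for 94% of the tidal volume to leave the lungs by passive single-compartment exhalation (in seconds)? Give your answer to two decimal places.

2.24

Vt = flow × Ti = 1.05 L/s × 0.49 s × 1000 mL/L = 514.5 mL.
R = (PIP − Pplat)/V̇ = (32.5 − 13.0) / 1.05 = 19.5/1.05 = 18.571 cmH2O·s/L.
C = Vt/(Pplat − PEEP) = 514.5 / (13.0 − 1) = 514.5/12.0 = 42.875 mL/cmH2O.
τ = R × C = 18.571 × 0.04288 L/cmH2O = 0.7963 s.
t = −τ·ln(1 − 0.94) = −0.7963·ln(0.06) = 2.24 s.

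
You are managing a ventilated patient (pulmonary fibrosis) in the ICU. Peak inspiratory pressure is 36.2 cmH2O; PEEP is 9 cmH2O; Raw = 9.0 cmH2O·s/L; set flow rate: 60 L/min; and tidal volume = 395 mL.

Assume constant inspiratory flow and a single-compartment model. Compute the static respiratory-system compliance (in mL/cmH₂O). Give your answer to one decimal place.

Flow: 60 L/min ÷ 60 = 1 L/s.
Equation of motion (constant flow): PIP = Vt/C + R·V̇ + PEEP.
Vt/C = PIP − R·V̇ − PEEP = 36.2 − 9.0×1 − 9 = 36.2 − 9.0 − 9 = 18.2 cmH2O.
C = Vt / 18.2 = 395 / 18.2 = 21.703 mL/cmH2O.

21.7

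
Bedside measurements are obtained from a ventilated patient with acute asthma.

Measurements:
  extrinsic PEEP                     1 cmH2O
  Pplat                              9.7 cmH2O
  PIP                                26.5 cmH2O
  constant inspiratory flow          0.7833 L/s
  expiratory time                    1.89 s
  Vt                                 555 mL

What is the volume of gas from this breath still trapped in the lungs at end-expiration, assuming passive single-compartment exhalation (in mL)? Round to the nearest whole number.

139

R = (PIP − Pplat)/V̇ = (26.5 − 9.7) / 0.7833 = 16.8/0.7833 = 21.448 cmH2O·s/L.
C = Vt/(Pplat − PEEP) = 555.0 / (9.7 − 1) = 555.0/8.7 = 63.793 mL/cmH2O.
τ = R × C = 21.448 × 0.06379 L/cmH2O = 1.368 s.
Fraction remaining = e^(−Te/τ) = e^(−1.89/1.368) = 0.2512.
Trapped volume = 555.0 × 0.2512 = 139.42 mL.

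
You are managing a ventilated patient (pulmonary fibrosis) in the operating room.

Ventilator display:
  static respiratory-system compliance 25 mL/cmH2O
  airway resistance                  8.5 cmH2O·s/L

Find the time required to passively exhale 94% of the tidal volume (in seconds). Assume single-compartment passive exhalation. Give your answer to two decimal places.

τ = R × C = 8.5 × 25 mL/cmH2O = 8.5 × 0.025 L/cmH2O = 0.2125 s.
Exhaled fraction f = 1 − e^(−t/τ) → t = −τ·ln(1 − f) = −0.2125·ln(0.06) = 0.5978 s.

0.60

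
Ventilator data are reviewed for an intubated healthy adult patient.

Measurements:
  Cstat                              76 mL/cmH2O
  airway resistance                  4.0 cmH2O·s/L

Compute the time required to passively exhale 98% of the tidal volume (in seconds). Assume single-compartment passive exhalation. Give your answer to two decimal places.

τ = R × C = 4.0 × 76 mL/cmH2O = 4.0 × 0.076 L/cmH2O = 0.304 s.
Exhaled fraction f = 1 − e^(−t/τ) → t = −τ·ln(1 − f) = −0.304·ln(0.02) = 1.189 s.

1.19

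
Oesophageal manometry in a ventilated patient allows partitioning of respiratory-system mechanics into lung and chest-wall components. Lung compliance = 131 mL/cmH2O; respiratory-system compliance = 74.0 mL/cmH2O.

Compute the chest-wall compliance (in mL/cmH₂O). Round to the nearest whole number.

170

1/Ccw = 1/Crs − 1/CL.
1/Ccw = 1/74.0 − 1/131 = 0.00588.
Ccw = 170.07 mL/cmH2O.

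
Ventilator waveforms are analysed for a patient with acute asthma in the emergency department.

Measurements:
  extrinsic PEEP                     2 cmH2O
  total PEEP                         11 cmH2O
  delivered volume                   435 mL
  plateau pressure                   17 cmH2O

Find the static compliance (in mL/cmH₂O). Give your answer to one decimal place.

End-expiratory occlusion gives total PEEP = 11 cmH2O (intrinsic PEEP = 11 − 2 = 9). Use total PEEP for the elastic gradient.
Cstat = Vt / (Pplat − PEEPtotal) = 435 / (17 − 11) = 435 / 6.0 = 72.5 mL/cmH2O.

72.5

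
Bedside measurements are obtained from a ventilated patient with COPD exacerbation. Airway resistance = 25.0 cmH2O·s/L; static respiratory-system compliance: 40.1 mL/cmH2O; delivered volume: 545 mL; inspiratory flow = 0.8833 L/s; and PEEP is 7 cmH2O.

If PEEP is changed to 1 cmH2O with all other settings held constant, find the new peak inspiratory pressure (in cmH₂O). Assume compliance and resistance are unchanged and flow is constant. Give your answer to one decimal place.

36.7

PIP = Vt/C + R·V̇ + PEEP (constant-flow equation of motion).
Only the baseline term changes: ΔPIP = ΔPEEP = 1 − 7 = -6.0 cmH2O.
Original PIP = 545/40.1 + 25.0×0.8833 + 7 = 42.674 cmH2O; new PIP = 42.674 + (-6.0) = 36.674 cmH2O.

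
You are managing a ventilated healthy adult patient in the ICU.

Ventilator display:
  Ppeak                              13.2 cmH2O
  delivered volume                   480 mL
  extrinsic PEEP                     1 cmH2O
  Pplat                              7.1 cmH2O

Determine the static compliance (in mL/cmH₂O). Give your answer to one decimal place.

Cstat = Vt / (Pplat − PEEP) = 480 / (7.1 − 1) = 480 / 6.1 = 78.689 mL/cmH2O.

78.7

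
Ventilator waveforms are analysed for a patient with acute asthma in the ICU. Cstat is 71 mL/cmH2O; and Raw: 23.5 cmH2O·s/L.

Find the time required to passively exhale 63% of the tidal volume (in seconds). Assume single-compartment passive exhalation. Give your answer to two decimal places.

τ = R × C = 23.5 × 71 mL/cmH2O = 23.5 × 0.071 L/cmH2O = 1.669 s.
Exhaled fraction f = 1 − e^(−t/τ) → t = −τ·ln(1 − f) = −1.669·ln(0.37) = 1.659 s.

1.66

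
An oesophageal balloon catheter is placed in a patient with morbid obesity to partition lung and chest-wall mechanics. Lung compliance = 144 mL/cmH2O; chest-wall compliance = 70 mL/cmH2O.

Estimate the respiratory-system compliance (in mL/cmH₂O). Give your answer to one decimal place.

47.1

Lung and chest wall are elastances in series: 1/Crs = 1/CL + 1/Ccw.
1/Crs = 1/144 + 1/70 = 0.02123.
Crs = 47.103 mL/cmH2O.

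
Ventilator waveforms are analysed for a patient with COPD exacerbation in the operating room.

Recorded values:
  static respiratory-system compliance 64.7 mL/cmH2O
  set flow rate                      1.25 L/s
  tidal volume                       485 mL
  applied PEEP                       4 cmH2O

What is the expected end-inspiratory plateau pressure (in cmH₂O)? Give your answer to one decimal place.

Pplat = PEEP + Vt / Cstat = 4 + 485 / 64.7 = 4 + 7.496 = 11.496 cmH2O.

11.5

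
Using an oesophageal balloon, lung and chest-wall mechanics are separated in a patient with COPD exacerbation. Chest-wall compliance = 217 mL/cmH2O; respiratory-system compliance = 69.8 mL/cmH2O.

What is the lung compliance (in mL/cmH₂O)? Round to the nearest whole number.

103

1/CL = 1/Crs − 1/Ccw.
1/CL = 1/69.8 − 1/217 = 0.009718.
CL = 102.9 mL/cmH2O.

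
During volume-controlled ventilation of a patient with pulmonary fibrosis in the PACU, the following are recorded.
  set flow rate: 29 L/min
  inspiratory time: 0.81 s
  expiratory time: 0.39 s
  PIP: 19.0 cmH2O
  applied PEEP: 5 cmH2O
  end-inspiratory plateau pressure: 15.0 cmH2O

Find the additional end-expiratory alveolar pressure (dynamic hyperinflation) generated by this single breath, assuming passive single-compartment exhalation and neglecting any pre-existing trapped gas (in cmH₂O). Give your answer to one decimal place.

Flow: 29 L/min ÷ 60 = 0.4833 L/s.
Vt = flow × Ti = 0.4833 L/s × 0.81 s × 1000 mL/L = 391.47 mL.
R = (PIP − Pplat)/V̇ = (19.0 − 15.0) / 0.4833 = 4.0/0.4833 = 8.276 cmH2O·s/L.
C = Vt/(Pplat − PEEP) = 391.47 / (15.0 − 5) = 391.47/10.0 = 39.147 mL/cmH2O.
τ = R × C = 8.276 × 0.03915 L/cmH2O = 0.324 s.
Fraction remaining = e^(−Te/τ) = e^(−0.39/0.324) = 0.3001; trapped volume = 391.47 × 0.3001 = 117.48 mL.
Additional alveolar pressure from trapping ≈ V_trapped / C = 117.48 / 39.147 = 3.001 cmH2O.

3.0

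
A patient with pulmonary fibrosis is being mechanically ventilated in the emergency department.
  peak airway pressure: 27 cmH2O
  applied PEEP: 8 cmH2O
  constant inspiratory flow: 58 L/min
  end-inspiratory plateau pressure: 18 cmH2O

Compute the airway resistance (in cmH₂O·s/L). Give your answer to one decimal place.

Flow: 58 L/min ÷ 60 = 0.9667 L/s.
Raw = (PIP − Pplat) / flow = (27 − 18) / 0.9667 = 9.0 / 0.9667 = 9.31 cmH2O·s/L.

9.3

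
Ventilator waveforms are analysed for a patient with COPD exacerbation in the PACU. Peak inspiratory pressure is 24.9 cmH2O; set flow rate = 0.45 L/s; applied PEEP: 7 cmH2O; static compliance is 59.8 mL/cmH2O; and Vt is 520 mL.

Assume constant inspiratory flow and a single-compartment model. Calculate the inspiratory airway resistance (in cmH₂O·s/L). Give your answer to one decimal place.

Equation of motion (constant flow): PIP = Vt/C + R·V̇ + PEEP.
R·V̇ = PIP − Vt/C − PEEP = 24.9 − 520/59.8 − 7 = 24.9 − 8.696 − 7 = 9.204 cmH2O.
R = 9.204 / 0.45 = 20.453 cmH2O·s/L.

20.5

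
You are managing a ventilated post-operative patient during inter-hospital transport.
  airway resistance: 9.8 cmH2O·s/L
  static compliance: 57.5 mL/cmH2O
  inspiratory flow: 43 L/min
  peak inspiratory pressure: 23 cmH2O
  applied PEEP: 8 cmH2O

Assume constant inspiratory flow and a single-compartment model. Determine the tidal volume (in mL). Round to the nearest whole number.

459

Flow: 43 L/min ÷ 60 = 0.7167 L/s.
Equation of motion (constant flow): PIP = Vt/C + R·V̇ + PEEP.
Vt/C = PIP − R·V̇ − PEEP = 23 − 7.024 − 8 = 7.976 cmH2O.
Vt = C × 7.976 = 57.5 × 7.976 = 458.62 mL.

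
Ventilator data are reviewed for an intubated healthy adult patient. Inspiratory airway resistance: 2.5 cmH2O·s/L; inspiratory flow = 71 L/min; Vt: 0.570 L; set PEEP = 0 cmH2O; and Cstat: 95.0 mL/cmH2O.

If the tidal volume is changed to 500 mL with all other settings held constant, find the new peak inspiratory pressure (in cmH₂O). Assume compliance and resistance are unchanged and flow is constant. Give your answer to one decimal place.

8.2

Flow: 71 L/min ÷ 60 = 1.1833 L/s.
PIP = Vt/C + R·V̇ + PEEP (constant-flow equation of motion).
Only the elastic term changes: ΔPIP = ΔVt / C = (500 − 570) / 95.0 = -0.7368 cmH2O.
Original PIP = 570/95.0 + 2.5×1.1833 + 0 = 8.958 cmH2O; new PIP = 8.958 + (-0.7368) = 8.221 cmH2O.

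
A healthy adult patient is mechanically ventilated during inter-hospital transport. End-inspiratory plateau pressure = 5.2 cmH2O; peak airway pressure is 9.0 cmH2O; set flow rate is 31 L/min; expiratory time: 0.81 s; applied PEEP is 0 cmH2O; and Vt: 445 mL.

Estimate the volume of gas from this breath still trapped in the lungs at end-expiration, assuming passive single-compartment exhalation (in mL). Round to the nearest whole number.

Flow: 31 L/min ÷ 60 = 0.5167 L/s.
R = (PIP − Pplat)/V̇ = (9.0 − 5.2) / 0.5167 = 3.8/0.5167 = 7.354 cmH2O·s/L.
C = Vt/(Pplat − PEEP) = 445.0 / (5.2 − 0) = 445.0/5.2 = 85.577 mL/cmH2O.
τ = R × C = 7.354 × 0.08558 L/cmH2O = 0.6294 s.
Fraction remaining = e^(−Te/τ) = e^(−0.81/0.6294) = 0.2761.
Trapped volume = 445.0 × 0.2761 = 122.86 mL.

123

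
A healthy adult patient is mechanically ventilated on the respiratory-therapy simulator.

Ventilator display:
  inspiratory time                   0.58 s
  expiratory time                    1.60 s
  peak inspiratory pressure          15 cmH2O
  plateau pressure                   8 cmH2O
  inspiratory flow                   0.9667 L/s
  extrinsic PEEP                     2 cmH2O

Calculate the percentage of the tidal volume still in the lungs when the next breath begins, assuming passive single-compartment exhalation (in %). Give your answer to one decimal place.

9.4

Vt = flow × Ti = 0.9667 L/s × 0.58 s × 1000 mL/L = 560.69 mL.
R = (PIP − Pplat)/V̇ = (15 − 8) / 0.9667 = 7.0/0.9667 = 7.241 cmH2O·s/L.
C = Vt/(Pplat − PEEP) = 560.69 / (8 − 2) = 560.69/6.0 = 93.448 mL/cmH2O.
τ = R × C = 7.241 × 0.09345 L/cmH2O = 0.6767 s.
Fraction remaining at end-expiration = e^(−Te/τ) = e^(−1.60/0.6767) = 0.094 → 9.4%.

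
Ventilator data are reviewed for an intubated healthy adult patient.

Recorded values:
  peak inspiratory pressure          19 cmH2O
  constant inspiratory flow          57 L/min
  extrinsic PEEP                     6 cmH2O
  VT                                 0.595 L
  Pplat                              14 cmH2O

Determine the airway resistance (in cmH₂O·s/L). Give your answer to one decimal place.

Flow: 57 L/min ÷ 60 = 0.95 L/s.
Raw = (PIP − Pplat) / flow = (19 − 14) / 0.95 = 5.0 / 0.95 = 5.263 cmH2O·s/L.

5.3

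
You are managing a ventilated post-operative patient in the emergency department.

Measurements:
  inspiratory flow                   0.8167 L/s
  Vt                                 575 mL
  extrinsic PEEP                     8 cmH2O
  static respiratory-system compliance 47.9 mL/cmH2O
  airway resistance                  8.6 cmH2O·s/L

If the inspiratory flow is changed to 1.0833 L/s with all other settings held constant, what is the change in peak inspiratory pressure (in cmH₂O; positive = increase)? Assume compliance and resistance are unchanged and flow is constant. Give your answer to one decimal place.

2.3

PIP = Vt/C + R·V̇ + PEEP (constant-flow equation of motion).
Only the resistive term changes: ΔPIP = R × ΔV̇ = 8.6 × (1.0833 − 0.8167) = 8.6 × 0.2666 = 2.293 cmH2O.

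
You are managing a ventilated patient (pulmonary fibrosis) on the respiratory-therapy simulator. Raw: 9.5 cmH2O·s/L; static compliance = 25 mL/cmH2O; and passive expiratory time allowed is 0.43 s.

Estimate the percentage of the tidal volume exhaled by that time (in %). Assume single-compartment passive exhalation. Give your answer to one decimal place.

83.6

τ = R × C = 9.5 × 25 mL/cmH2O = 9.5 × 0.025 L/cmH2O = 0.2375 s.
Passive exhalation: V(t)/V₀ = e^(−t/τ) = e^(−0.43/0.2375) = 0.1636.
Fraction exhaled = 1 − 0.1636 = 0.8364 → 83.64%.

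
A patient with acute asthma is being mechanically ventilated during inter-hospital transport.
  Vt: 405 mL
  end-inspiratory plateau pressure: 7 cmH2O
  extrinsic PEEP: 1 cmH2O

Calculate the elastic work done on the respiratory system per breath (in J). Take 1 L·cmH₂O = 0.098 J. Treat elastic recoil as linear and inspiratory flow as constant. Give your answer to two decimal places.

Elastic work ≈ ½ × (Pplat − PEEP) × Vt = 0.5 × (7 − 1) × 0.405 L = 0.5 × 6.0 × 0.405 = 1.215 L·cmH2O.
× 0.098 J/(L·cmH2O) → 0.1191 J.

0.12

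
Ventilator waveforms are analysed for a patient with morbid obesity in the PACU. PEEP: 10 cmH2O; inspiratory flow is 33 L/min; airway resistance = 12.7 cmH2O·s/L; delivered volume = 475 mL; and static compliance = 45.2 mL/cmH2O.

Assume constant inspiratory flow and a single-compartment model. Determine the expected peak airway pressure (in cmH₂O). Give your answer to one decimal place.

Flow: 33 L/min ÷ 60 = 0.55 L/s.
Equation of motion (constant flow): PIP = Vt/C + R·V̇ + PEEP.
PIP = 475/45.2 + 12.7×0.55 + 10 = 10.509 + 6.985 + 10 = 27.494 cmH2O.

27.5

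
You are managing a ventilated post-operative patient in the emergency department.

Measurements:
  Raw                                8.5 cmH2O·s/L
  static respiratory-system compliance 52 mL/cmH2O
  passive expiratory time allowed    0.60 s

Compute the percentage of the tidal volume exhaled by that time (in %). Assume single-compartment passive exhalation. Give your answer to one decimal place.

74.3

τ = R × C = 8.5 × 52 mL/cmH2O = 8.5 × 0.052 L/cmH2O = 0.442 s.
Passive exhalation: V(t)/V₀ = e^(−t/τ) = e^(−0.60/0.442) = 0.2573.
Fraction exhaled = 1 − 0.2573 = 0.7427 → 74.27%.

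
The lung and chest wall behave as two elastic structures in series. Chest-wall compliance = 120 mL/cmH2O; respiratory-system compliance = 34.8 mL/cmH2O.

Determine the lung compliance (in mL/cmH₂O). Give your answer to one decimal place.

1/CL = 1/Crs − 1/Ccw.
1/CL = 1/34.8 − 1/120 = 0.0204.
CL = 49.02 mL/cmH2O.

49.0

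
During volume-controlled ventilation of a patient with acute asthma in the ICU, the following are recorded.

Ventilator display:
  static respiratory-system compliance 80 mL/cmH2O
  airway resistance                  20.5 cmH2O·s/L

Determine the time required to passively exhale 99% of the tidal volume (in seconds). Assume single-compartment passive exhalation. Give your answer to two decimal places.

7.55

τ = R × C = 20.5 × 80 mL/cmH2O = 20.5 × 0.080 L/cmH2O = 1.64 s.
Exhaled fraction f = 1 − e^(−t/τ) → t = −τ·ln(1 − f) = −1.64·ln(0.01) = 7.552 s.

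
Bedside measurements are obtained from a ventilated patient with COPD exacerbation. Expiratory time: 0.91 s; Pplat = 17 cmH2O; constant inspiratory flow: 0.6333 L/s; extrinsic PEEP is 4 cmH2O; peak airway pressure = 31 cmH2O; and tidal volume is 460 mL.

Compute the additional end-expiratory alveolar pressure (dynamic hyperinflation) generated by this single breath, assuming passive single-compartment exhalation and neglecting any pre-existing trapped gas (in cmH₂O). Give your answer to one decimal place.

R = (PIP − Pplat)/V̇ = (31 − 17) / 0.6333 = 14.0/0.6333 = 22.106 cmH2O·s/L.
C = Vt/(Pplat − PEEP) = 460.0 / (17 − 4) = 460.0/13.0 = 35.385 mL/cmH2O.
τ = R × C = 22.106 × 0.03539 L/cmH2O = 0.7823 s.
Fraction remaining = e^(−Te/τ) = e^(−0.91/0.7823) = 0.3125; trapped volume = 460.0 × 0.3125 = 143.75 mL.
Additional alveolar pressure from trapping ≈ V_trapped / C = 143.75 / 35.385 = 4.062 cmH2O.

4.1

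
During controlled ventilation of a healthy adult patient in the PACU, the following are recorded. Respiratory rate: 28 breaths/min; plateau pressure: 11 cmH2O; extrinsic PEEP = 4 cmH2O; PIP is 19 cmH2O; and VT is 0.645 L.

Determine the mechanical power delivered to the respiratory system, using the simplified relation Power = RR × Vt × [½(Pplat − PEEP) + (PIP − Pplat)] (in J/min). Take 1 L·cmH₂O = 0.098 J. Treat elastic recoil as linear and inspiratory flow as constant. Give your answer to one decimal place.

Per-breath work = Vt × [½(Pplat−PEEP) + (PIP−Pplat)] = 0.645 × [0.5×7.0 + 8.0] = 0.645 × 11.5 = 7.418 L·cmH2O.
Power = 28 × 7.418 = 207.7 L·cmH2O/min.
× 0.098 J/(L·cmH2O) → 20.355 J/min.

20.4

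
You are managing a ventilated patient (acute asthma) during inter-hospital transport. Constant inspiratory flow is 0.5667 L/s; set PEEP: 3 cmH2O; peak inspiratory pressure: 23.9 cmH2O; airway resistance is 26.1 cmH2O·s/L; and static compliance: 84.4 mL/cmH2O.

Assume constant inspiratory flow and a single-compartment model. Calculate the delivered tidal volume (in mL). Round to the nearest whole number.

516

Equation of motion (constant flow): PIP = Vt/C + R·V̇ + PEEP.
Vt/C = PIP − R·V̇ − PEEP = 23.9 − 14.791 − 3 = 6.109 cmH2O.
Vt = C × 6.109 = 84.4 × 6.109 = 515.6 mL.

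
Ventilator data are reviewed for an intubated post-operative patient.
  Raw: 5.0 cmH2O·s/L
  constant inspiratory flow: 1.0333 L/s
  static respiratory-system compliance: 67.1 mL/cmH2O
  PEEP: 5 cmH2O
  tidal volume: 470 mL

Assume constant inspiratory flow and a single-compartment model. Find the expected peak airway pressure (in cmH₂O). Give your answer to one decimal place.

17.2

Equation of motion (constant flow): PIP = Vt/C + R·V̇ + PEEP.
PIP = 470/67.1 + 5.0×1.0333 + 5 = 7.004 + 5.167 + 5 = 17.171 cmH2O.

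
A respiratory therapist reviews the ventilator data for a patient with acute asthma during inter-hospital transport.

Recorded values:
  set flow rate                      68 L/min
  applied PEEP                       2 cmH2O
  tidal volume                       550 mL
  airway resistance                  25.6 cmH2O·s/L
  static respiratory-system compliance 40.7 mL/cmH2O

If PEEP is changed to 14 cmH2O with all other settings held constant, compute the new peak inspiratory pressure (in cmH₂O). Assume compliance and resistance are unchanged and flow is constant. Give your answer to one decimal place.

Flow: 68 L/min ÷ 60 = 1.1333 L/s.
PIP = Vt/C + R·V̇ + PEEP (constant-flow equation of motion).
Only the baseline term changes: ΔPIP = ΔPEEP = 14 − 2 = 12.0 cmH2O.
Original PIP = 550/40.7 + 25.6×1.1333 + 2 = 44.526 cmH2O; new PIP = 44.526 + (12.0) = 56.526 cmH2O.

56.5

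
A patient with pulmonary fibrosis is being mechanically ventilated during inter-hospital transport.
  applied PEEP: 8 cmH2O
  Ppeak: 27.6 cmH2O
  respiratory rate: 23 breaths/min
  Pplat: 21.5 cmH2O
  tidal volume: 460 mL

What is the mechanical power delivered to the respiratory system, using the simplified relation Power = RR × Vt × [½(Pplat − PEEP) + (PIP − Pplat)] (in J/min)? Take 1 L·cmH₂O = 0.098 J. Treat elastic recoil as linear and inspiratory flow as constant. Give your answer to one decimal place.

Per-breath work = Vt × [½(Pplat−PEEP) + (PIP−Pplat)] = 0.460 × [0.5×13.5 + 6.1] = 0.460 × 12.85 = 5.911 L·cmH2O.
Power = 23 × 5.911 = 135.95 L·cmH2O/min.
× 0.098 J/(L·cmH2O) → 13.323 J/min.

13.3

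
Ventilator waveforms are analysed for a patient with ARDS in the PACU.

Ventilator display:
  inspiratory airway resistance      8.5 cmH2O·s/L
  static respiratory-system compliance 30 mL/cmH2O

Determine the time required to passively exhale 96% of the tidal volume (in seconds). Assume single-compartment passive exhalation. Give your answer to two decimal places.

τ = R × C = 8.5 × 30 mL/cmH2O = 8.5 × 0.030 L/cmH2O = 0.255 s.
Exhaled fraction f = 1 − e^(−t/τ) → t = −τ·ln(1 − f) = −0.255·ln(0.04) = 0.8208 s.

0.82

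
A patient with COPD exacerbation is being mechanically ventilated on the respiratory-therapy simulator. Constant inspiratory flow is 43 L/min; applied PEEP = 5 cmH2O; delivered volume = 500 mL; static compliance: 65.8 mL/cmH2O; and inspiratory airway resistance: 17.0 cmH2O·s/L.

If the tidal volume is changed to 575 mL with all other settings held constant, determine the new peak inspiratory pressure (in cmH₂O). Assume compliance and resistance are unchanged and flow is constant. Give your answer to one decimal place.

Flow: 43 L/min ÷ 60 = 0.7167 L/s.
PIP = Vt/C + R·V̇ + PEEP (constant-flow equation of motion).
Only the elastic term changes: ΔPIP = ΔVt / C = (575 − 500) / 65.8 = 1.14 cmH2O.
Original PIP = 500/65.8 + 17.0×0.7167 + 5 = 24.783 cmH2O; new PIP = 24.783 + (1.14) = 25.923 cmH2O.

25.9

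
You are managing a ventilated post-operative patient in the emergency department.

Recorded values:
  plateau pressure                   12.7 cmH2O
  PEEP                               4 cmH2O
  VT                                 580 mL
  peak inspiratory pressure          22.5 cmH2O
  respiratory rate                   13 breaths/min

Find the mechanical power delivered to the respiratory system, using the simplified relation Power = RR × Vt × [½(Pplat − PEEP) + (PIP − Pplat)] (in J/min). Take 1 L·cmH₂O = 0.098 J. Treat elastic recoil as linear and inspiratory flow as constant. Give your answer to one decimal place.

Per-breath work = Vt × [½(Pplat−PEEP) + (PIP−Pplat)] = 0.580 × [0.5×8.7 + 9.8] = 0.580 × 14.15 = 8.207 L·cmH2O.
Power = 13 × 8.207 = 106.69 L·cmH2O/min.
× 0.098 J/(L·cmH2O) → 10.456 J/min.

10.5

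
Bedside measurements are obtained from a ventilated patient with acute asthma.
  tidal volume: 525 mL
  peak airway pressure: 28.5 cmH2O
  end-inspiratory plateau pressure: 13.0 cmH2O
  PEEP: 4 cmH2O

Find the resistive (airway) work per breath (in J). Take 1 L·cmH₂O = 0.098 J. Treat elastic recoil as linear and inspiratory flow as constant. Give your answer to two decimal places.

0.80

With constant inspiratory flow the resistive pressure is constant at PIP − Pplat = 28.5 − 13.0 = 15.5 cmH2O, so resistive work = 15.5 × 0.525 = 8.138 L·cmH2O.
× 0.098 J/(L·cmH2O) → 0.7975 J.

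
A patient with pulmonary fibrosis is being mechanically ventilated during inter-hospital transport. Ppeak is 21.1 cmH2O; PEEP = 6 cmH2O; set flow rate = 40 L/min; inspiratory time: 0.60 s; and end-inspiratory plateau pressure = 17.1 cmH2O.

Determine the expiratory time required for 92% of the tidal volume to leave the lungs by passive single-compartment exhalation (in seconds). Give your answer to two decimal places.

Flow: 40 L/min ÷ 60 = 0.6667 L/s.
Vt = flow × Ti = 0.6667 L/s × 0.60 s × 1000 mL/L = 400.02 mL.
R = (PIP − Pplat)/V̇ = (21.1 − 17.1) / 0.6667 = 4.0/0.6667 = 6.0 cmH2O·s/L.
C = Vt/(Pplat − PEEP) = 400.02 / (17.1 − 6) = 400.02/11.1 = 36.038 mL/cmH2O.
τ = R × C = 6.0 × 0.03604 L/cmH2O = 0.2162 s.
t = −τ·ln(1 − 0.92) = −0.2162·ln(0.08) = 0.5461 s.

0.55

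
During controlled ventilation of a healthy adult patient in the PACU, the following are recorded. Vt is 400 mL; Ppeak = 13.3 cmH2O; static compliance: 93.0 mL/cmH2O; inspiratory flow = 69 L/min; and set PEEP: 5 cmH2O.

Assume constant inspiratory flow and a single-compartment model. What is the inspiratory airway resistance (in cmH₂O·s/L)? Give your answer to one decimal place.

3.5

Flow: 69 L/min ÷ 60 = 1.15 L/s.
Equation of motion (constant flow): PIP = Vt/C + R·V̇ + PEEP.
R·V̇ = PIP − Vt/C − PEEP = 13.3 − 400/93.0 − 5 = 13.3 − 4.301 − 5 = 3.999 cmH2O.
R = 3.999 / 1.15 = 3.477 cmH2O·s/L.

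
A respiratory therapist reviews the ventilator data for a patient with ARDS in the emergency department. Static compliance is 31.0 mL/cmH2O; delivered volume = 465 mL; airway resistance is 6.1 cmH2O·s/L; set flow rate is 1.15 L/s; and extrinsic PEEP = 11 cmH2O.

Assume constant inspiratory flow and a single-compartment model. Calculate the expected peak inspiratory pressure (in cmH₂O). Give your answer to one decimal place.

Equation of motion (constant flow): PIP = Vt/C + R·V̇ + PEEP.
PIP = 465/31.0 + 6.1×1.15 + 11 = 15.0 + 7.015 + 11 = 33.015 cmH2O.

33.0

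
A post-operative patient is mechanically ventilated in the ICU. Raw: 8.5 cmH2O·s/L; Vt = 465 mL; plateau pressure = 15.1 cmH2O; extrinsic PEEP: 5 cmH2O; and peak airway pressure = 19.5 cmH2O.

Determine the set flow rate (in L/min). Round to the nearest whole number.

flow = (PIP − Pplat) / Raw = (19.5 − 15.1) / 8.5 = 0.5176 L/s × 60 = 31.056 L/min.

31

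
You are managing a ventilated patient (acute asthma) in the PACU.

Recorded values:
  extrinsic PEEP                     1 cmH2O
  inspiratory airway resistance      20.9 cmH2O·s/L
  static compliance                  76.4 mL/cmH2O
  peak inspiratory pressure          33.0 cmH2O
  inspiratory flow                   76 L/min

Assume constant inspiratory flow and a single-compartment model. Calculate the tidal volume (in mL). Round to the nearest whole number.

Flow: 76 L/min ÷ 60 = 1.2667 L/s.
Equation of motion (constant flow): PIP = Vt/C + R·V̇ + PEEP.
Vt/C = PIP − R·V̇ − PEEP = 33.0 − 26.474 − 1 = 5.526 cmH2O.
Vt = C × 5.526 = 76.4 × 5.526 = 422.19 mL.

422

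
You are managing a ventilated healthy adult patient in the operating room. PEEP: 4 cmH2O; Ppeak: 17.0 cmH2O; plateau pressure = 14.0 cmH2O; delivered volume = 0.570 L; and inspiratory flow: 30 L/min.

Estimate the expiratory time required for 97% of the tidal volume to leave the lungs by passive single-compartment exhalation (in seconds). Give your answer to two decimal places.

Flow: 30 L/min ÷ 60 = 0.5 L/s.
R = (PIP − Pplat)/V̇ = (17.0 − 14.0) / 0.5 = 3.0/0.5 = 6.0 cmH2O·s/L.
C = Vt/(Pplat − PEEP) = 570.0 / (14.0 − 4) = 570.0/10.0 = 57.0 mL/cmH2O.
τ = R × C = 6.0 × 0.057 L/cmH2O = 0.342 s.
t = −τ·ln(1 − 0.97) = −0.342·ln(0.03) = 1.199 s.

1.20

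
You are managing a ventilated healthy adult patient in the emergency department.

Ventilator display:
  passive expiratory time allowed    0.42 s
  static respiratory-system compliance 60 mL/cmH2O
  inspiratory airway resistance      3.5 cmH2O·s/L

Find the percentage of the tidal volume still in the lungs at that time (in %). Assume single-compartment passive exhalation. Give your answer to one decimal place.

13.5

τ = R × C = 3.5 × 60 mL/cmH2O = 3.5 × 0.060 L/cmH2O = 0.21 s.
Passive exhalation: V(t)/V₀ = e^(−t/τ) = e^(−0.42/0.21) = 0.1353.
Fraction remaining = 0.1353 → 13.53%.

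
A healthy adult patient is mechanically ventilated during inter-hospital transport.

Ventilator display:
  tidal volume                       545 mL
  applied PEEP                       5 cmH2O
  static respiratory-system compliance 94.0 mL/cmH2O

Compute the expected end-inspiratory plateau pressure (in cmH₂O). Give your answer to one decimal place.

10.8

Pplat = PEEP + Vt / Cstat = 5 + 545 / 94.0 = 5 + 5.798 = 10.798 cmH2O.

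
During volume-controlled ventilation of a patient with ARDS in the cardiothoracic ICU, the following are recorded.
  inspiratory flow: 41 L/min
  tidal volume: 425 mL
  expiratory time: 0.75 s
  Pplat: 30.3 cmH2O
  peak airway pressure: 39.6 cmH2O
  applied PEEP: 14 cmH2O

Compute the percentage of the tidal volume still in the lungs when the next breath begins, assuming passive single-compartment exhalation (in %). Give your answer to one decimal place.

Flow: 41 L/min ÷ 60 = 0.6833 L/s.
R = (PIP − Pplat)/V̇ = (39.6 − 30.3) / 0.6833 = 9.3/0.6833 = 13.61 cmH2O·s/L.
C = Vt/(Pplat − PEEP) = 425.0 / (30.3 − 14) = 425.0/16.3 = 26.074 mL/cmH2O.
τ = R × C = 13.61 × 0.02607 L/cmH2O = 0.3548 s.
Fraction remaining at end-expiration = e^(−Te/τ) = e^(−0.75/0.3548) = 0.1208 → 12.08%.

12.1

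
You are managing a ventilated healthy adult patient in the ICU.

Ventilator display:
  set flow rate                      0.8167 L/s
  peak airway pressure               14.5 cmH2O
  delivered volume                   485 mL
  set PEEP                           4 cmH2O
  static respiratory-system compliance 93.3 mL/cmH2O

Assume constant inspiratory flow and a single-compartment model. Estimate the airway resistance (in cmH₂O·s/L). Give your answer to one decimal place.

Equation of motion (constant flow): PIP = Vt/C + R·V̇ + PEEP.
R·V̇ = PIP − Vt/C − PEEP = 14.5 − 485/93.3 − 4 = 14.5 − 5.198 − 4 = 5.302 cmH2O.
R = 5.302 / 0.8167 = 6.492 cmH2O·s/L.

6.5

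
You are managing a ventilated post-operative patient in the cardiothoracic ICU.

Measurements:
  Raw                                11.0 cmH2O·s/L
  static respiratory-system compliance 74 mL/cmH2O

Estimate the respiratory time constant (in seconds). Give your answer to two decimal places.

τ = R × C = 11.0 × 74 mL/cmH2O = 11.0 × 0.074 L/cmH2O = 0.814 s.

0.81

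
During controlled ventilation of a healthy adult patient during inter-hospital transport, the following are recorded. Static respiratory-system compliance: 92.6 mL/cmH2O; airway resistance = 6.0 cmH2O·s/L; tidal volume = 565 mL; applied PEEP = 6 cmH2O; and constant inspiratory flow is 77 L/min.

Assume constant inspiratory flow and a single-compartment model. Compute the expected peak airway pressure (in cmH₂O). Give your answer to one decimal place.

Flow: 77 L/min ÷ 60 = 1.2833 L/s.
Equation of motion (constant flow): PIP = Vt/C + R·V̇ + PEEP.
PIP = 565/92.6 + 6.0×1.2833 + 6 = 6.102 + 7.7 + 6 = 19.802 cmH2O.

19.8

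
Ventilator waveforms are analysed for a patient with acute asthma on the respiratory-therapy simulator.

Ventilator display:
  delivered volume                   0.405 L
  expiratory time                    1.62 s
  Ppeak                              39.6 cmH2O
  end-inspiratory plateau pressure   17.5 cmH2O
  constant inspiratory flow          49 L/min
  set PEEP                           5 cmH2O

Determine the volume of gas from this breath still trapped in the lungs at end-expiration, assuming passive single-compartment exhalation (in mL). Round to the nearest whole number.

Flow: 49 L/min ÷ 60 = 0.8167 L/s.
R = (PIP − Pplat)/V̇ = (39.6 − 17.5) / 0.8167 = 22.1/0.8167 = 27.06 cmH2O·s/L.
C = Vt/(Pplat − PEEP) = 405.0 / (17.5 − 5) = 405.0/12.5 = 32.4 mL/cmH2O.
τ = R × C = 27.06 × 0.0324 L/cmH2O = 0.8767 s.
Fraction remaining = e^(−Te/τ) = e^(−1.62/0.8767) = 0.1576.
Trapped volume = 405.0 × 0.1576 = 63.828 mL.

64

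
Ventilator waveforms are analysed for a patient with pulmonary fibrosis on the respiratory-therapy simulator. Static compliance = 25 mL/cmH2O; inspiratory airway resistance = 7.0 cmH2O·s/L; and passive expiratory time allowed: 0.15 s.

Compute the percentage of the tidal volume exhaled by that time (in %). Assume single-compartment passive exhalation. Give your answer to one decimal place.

τ = R × C = 7.0 × 25 mL/cmH2O = 7.0 × 0.025 L/cmH2O = 0.175 s.
Passive exhalation: V(t)/V₀ = e^(−t/τ) = e^(−0.15/0.175) = 0.4244.
Fraction exhaled = 1 − 0.4244 = 0.5756 → 57.56%.

57.6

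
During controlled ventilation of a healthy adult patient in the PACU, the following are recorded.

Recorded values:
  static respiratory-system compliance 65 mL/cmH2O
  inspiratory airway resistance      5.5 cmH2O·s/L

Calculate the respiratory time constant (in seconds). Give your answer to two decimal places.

0.36

τ = R × C = 5.5 × 65 mL/cmH2O = 5.5 × 0.065 L/cmH2O = 0.3575 s.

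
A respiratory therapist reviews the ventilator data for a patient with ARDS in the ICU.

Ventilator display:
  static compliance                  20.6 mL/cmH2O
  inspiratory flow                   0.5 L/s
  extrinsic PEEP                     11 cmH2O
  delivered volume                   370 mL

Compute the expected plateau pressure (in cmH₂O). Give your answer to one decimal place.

Pplat = PEEP + Vt / Cstat = 11 + 370 / 20.6 = 11 + 17.961 = 28.961 cmH2O.

29.0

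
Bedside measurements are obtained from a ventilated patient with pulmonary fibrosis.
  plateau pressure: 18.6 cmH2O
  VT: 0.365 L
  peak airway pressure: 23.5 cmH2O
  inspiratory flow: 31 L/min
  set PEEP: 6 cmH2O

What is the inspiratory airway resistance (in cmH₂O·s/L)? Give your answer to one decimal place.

Flow: 31 L/min ÷ 60 = 0.5167 L/s.
Raw = (PIP − Pplat) / flow = (23.5 − 18.6) / 0.5167 = 4.9 / 0.5167 = 9.483 cmH2O·s/L.

9.5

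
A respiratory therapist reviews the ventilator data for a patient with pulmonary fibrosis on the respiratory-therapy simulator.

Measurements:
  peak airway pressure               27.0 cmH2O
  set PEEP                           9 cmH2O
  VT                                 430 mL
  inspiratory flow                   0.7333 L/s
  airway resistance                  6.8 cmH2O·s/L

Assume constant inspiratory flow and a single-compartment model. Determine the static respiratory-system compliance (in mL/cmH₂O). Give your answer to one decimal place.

Equation of motion (constant flow): PIP = Vt/C + R·V̇ + PEEP.
Vt/C = PIP − R·V̇ − PEEP = 27.0 − 6.8×0.7333 − 9 = 27.0 − 4.986 − 9 = 13.014 cmH2O.
C = Vt / 13.014 = 430 / 13.014 = 33.041 mL/cmH2O.

33.0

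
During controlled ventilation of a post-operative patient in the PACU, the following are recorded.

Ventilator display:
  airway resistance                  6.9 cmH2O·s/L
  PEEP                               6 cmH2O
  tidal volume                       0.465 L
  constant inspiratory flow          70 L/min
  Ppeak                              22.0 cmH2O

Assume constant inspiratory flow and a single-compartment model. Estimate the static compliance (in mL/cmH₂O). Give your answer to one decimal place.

58.5

Flow: 70 L/min ÷ 60 = 1.1667 L/s.
Equation of motion (constant flow): PIP = Vt/C + R·V̇ + PEEP.
Vt/C = PIP − R·V̇ − PEEP = 22.0 − 6.9×1.1667 − 6 = 22.0 − 8.05 − 6 = 7.95 cmH2O.
C = Vt / 7.95 = 465 / 7.95 = 58.491 mL/cmH2O.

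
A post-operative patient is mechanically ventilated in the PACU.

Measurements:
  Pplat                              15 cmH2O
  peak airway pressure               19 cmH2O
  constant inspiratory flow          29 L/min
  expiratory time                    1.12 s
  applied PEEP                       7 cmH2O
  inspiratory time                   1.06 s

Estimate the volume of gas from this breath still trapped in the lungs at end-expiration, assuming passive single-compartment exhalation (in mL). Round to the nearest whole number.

62

Flow: 29 L/min ÷ 60 = 0.4833 L/s.
Vt = flow × Ti = 0.4833 L/s × 1.06 s × 1000 mL/L = 512.3 mL.
R = (PIP − Pplat)/V̇ = (19 − 15) / 0.4833 = 4.0/0.4833 = 8.276 cmH2O·s/L.
C = Vt/(Pplat − PEEP) = 512.3 / (15 − 7) = 512.3/8.0 = 64.038 mL/cmH2O.
τ = R × C = 8.276 × 0.06404 L/cmH2O = 0.53 s.
Fraction remaining = e^(−Te/τ) = e^(−1.12/0.53) = 0.1208.
Trapped volume = 512.3 × 0.1208 = 61.886 mL.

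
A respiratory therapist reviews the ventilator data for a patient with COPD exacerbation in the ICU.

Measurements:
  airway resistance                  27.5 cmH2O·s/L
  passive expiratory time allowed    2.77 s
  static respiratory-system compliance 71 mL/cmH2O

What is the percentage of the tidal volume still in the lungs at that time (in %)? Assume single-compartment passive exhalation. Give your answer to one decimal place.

24.2

τ = R × C = 27.5 × 71 mL/cmH2O = 27.5 × 0.071 L/cmH2O = 1.953 s.
Passive exhalation: V(t)/V₀ = e^(−t/τ) = e^(−2.77/1.953) = 0.2421.
Fraction remaining = 0.2421 → 24.21%.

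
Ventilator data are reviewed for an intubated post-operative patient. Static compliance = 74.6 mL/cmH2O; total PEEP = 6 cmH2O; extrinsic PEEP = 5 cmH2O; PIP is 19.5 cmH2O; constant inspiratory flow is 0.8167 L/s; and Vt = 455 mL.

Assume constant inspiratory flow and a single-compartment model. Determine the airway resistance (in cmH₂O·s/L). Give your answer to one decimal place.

Total PEEP = 6 cmH2O (set 5 + intrinsic 1); this is the baseline alveolar pressure.
Equation of motion (constant flow): PIP = Vt/C + R·V̇ + PEEP.
R·V̇ = PIP − Vt/C − PEEP = 19.5 − 455/74.6 − 6 = 19.5 − 6.099 − 6 = 7.401 cmH2O.
R = 7.401 / 0.8167 = 9.062 cmH2O·s/L.

9.1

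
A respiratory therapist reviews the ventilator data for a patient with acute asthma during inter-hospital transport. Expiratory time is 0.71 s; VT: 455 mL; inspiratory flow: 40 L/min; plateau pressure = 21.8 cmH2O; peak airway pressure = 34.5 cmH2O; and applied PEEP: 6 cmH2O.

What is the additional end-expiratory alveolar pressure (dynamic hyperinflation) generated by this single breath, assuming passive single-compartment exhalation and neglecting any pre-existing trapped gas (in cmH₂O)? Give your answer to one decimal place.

4.3

Flow: 40 L/min ÷ 60 = 0.6667 L/s.
R = (PIP − Pplat)/V̇ = (34.5 − 21.8) / 0.6667 = 12.7/0.6667 = 19.049 cmH2O·s/L.
C = Vt/(Pplat − PEEP) = 455.0 / (21.8 − 6) = 455.0/15.8 = 28.797 mL/cmH2O.
τ = R × C = 19.049 × 0.0288 L/cmH2O = 0.5486 s.
Fraction remaining = e^(−Te/τ) = e^(−0.71/0.5486) = 0.2741; trapped volume = 455.0 × 0.2741 = 124.72 mL.
Additional alveolar pressure from trapping ≈ V_trapped / C = 124.72 / 28.797 = 4.331 cmH2O.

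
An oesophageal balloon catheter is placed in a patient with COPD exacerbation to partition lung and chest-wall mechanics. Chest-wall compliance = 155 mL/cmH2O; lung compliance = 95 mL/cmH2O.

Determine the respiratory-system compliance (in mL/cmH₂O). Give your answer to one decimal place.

Lung and chest wall are elastances in series: 1/Crs = 1/CL + 1/Ccw.
1/Crs = 1/95 + 1/155 = 0.01698.
Crs = 58.893 mL/cmH2O.

58.9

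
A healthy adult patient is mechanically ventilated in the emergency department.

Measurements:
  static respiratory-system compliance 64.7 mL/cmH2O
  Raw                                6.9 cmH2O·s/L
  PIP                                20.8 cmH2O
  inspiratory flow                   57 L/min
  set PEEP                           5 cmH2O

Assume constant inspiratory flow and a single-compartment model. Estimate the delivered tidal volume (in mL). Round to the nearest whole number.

Flow: 57 L/min ÷ 60 = 0.95 L/s.
Equation of motion (constant flow): PIP = Vt/C + R·V̇ + PEEP.
Vt/C = PIP − R·V̇ − PEEP = 20.8 − 6.555 − 5 = 9.245 cmH2O.
Vt = C × 9.245 = 64.7 × 9.245 = 598.15 mL.

598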